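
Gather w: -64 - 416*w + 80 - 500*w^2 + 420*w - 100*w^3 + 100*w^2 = -100*w^3 - 400*w^2 + 4*w + 16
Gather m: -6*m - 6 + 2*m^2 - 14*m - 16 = 2*m^2 - 20*m - 22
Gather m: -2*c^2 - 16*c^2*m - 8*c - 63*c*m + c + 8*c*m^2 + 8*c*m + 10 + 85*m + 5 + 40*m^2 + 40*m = -2*c^2 - 7*c + m^2*(8*c + 40) + m*(-16*c^2 - 55*c + 125) + 15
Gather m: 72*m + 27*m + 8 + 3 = 99*m + 11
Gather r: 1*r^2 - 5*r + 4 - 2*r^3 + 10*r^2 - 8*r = -2*r^3 + 11*r^2 - 13*r + 4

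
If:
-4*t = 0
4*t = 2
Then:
No Solution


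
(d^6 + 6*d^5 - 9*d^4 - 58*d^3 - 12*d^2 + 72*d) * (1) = d^6 + 6*d^5 - 9*d^4 - 58*d^3 - 12*d^2 + 72*d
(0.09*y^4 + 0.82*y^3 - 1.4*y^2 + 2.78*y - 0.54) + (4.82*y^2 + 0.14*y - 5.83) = 0.09*y^4 + 0.82*y^3 + 3.42*y^2 + 2.92*y - 6.37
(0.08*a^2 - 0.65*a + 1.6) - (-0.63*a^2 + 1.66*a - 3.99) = 0.71*a^2 - 2.31*a + 5.59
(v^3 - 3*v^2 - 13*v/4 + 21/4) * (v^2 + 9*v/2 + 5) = v^5 + 3*v^4/2 - 47*v^3/4 - 195*v^2/8 + 59*v/8 + 105/4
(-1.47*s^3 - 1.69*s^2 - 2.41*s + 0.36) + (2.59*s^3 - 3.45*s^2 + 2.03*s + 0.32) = 1.12*s^3 - 5.14*s^2 - 0.38*s + 0.68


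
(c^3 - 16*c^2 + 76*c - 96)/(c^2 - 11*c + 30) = (c^2 - 10*c + 16)/(c - 5)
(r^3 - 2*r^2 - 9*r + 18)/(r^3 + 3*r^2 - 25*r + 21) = (r^2 + r - 6)/(r^2 + 6*r - 7)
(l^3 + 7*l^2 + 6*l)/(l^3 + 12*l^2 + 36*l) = (l + 1)/(l + 6)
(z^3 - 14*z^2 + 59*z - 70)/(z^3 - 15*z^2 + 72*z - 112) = (z^2 - 7*z + 10)/(z^2 - 8*z + 16)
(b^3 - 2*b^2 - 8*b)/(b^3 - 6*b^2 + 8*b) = (b + 2)/(b - 2)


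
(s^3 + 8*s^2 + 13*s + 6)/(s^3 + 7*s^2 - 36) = (s^2 + 2*s + 1)/(s^2 + s - 6)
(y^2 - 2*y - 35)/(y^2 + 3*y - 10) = (y - 7)/(y - 2)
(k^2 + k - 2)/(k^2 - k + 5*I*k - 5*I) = (k + 2)/(k + 5*I)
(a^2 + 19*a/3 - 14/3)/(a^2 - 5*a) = (3*a^2 + 19*a - 14)/(3*a*(a - 5))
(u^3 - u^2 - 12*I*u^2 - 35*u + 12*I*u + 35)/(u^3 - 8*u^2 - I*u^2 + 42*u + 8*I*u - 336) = (u^2 + u*(-1 - 5*I) + 5*I)/(u^2 + u*(-8 + 6*I) - 48*I)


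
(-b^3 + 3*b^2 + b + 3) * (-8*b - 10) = 8*b^4 - 14*b^3 - 38*b^2 - 34*b - 30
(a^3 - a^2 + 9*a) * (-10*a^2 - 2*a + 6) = -10*a^5 + 8*a^4 - 82*a^3 - 24*a^2 + 54*a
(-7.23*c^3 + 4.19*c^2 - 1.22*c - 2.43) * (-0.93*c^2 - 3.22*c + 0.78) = 6.7239*c^5 + 19.3839*c^4 - 17.9966*c^3 + 9.4565*c^2 + 6.873*c - 1.8954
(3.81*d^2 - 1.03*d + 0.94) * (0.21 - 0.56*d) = -2.1336*d^3 + 1.3769*d^2 - 0.7427*d + 0.1974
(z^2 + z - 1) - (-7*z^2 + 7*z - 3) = 8*z^2 - 6*z + 2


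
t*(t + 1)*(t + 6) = t^3 + 7*t^2 + 6*t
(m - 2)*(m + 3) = m^2 + m - 6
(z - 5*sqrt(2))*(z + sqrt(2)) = z^2 - 4*sqrt(2)*z - 10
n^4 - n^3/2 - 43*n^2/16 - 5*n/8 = n*(n - 2)*(n + 1/4)*(n + 5/4)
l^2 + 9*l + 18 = (l + 3)*(l + 6)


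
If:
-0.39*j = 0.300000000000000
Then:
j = -0.77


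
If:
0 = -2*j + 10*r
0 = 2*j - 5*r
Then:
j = 0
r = 0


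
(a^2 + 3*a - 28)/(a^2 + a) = (a^2 + 3*a - 28)/(a*(a + 1))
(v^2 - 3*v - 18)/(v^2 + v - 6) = (v - 6)/(v - 2)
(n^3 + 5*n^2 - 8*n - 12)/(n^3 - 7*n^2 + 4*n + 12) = (n + 6)/(n - 6)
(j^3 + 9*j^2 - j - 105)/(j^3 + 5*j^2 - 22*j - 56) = (j^2 + 2*j - 15)/(j^2 - 2*j - 8)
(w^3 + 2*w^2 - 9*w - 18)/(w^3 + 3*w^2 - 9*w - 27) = (w + 2)/(w + 3)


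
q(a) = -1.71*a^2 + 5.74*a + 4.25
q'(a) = 5.74 - 3.42*a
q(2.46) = 8.02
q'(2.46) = -2.67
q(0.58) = 7.00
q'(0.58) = 3.76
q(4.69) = -6.44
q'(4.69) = -10.30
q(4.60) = -5.53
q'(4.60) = -9.99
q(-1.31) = -6.20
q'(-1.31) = 10.22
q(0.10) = 4.81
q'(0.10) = 5.40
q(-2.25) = -17.32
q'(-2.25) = 13.44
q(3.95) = 0.24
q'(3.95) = -7.77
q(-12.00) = -310.87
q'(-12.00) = 46.78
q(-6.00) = -91.75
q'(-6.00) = 26.26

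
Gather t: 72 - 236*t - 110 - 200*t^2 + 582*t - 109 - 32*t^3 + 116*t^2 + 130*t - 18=-32*t^3 - 84*t^2 + 476*t - 165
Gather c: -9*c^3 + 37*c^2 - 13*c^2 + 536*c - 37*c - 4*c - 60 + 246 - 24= -9*c^3 + 24*c^2 + 495*c + 162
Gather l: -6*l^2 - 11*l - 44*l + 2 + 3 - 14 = -6*l^2 - 55*l - 9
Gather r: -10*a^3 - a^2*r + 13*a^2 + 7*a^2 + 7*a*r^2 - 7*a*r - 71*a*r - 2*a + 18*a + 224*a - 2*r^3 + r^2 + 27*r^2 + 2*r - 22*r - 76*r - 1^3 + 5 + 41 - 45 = -10*a^3 + 20*a^2 + 240*a - 2*r^3 + r^2*(7*a + 28) + r*(-a^2 - 78*a - 96)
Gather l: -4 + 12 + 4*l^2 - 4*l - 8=4*l^2 - 4*l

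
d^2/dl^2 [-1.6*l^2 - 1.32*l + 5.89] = -3.20000000000000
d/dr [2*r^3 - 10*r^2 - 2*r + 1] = 6*r^2 - 20*r - 2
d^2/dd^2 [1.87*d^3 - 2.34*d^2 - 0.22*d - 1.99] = 11.22*d - 4.68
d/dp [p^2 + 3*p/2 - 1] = 2*p + 3/2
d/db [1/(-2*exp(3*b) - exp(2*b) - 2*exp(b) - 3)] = 2*(3*exp(2*b) + exp(b) + 1)*exp(b)/(2*exp(3*b) + exp(2*b) + 2*exp(b) + 3)^2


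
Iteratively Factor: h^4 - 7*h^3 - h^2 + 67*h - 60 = (h - 4)*(h^3 - 3*h^2 - 13*h + 15) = (h - 4)*(h - 1)*(h^2 - 2*h - 15) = (h - 4)*(h - 1)*(h + 3)*(h - 5)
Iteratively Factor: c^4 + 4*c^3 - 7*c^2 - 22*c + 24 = (c - 2)*(c^3 + 6*c^2 + 5*c - 12) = (c - 2)*(c + 3)*(c^2 + 3*c - 4) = (c - 2)*(c + 3)*(c + 4)*(c - 1)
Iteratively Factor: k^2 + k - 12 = (k - 3)*(k + 4)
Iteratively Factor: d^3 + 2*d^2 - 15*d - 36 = (d + 3)*(d^2 - d - 12) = (d + 3)^2*(d - 4)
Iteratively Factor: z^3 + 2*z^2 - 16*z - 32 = (z - 4)*(z^2 + 6*z + 8) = (z - 4)*(z + 4)*(z + 2)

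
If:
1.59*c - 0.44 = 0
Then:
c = 0.28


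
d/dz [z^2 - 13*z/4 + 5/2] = 2*z - 13/4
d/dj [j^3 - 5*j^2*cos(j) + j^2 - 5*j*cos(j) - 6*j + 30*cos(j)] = 5*j^2*sin(j) + 3*j^2 + 5*j*sin(j) - 10*j*cos(j) + 2*j - 30*sin(j) - 5*cos(j) - 6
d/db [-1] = 0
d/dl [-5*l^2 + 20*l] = 20 - 10*l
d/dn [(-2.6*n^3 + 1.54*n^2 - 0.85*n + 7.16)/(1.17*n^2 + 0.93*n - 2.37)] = (-3.042*n^4 - 4.836*n^3 + 20.9127*n^2 - 24.054*n - 4.6443)/(1.3689*n^4 + 2.1762*n^3 - 4.6809*n^2 - 4.4082*n + 5.6169)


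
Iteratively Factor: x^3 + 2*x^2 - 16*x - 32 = (x + 4)*(x^2 - 2*x - 8) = (x - 4)*(x + 4)*(x + 2)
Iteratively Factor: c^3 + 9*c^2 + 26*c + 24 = (c + 3)*(c^2 + 6*c + 8) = (c + 3)*(c + 4)*(c + 2)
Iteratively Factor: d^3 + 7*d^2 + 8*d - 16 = (d + 4)*(d^2 + 3*d - 4) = (d + 4)^2*(d - 1)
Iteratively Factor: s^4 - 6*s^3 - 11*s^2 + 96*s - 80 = (s + 4)*(s^3 - 10*s^2 + 29*s - 20) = (s - 4)*(s + 4)*(s^2 - 6*s + 5) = (s - 5)*(s - 4)*(s + 4)*(s - 1)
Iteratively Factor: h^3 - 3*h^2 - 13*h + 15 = (h + 3)*(h^2 - 6*h + 5) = (h - 5)*(h + 3)*(h - 1)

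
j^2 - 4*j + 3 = (j - 3)*(j - 1)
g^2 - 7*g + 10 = (g - 5)*(g - 2)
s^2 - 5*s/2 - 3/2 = (s - 3)*(s + 1/2)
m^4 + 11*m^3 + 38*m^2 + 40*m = m*(m + 2)*(m + 4)*(m + 5)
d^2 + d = d*(d + 1)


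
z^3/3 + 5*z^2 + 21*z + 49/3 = (z/3 + 1/3)*(z + 7)^2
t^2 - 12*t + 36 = (t - 6)^2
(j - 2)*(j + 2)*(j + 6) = j^3 + 6*j^2 - 4*j - 24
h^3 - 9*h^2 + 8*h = h*(h - 8)*(h - 1)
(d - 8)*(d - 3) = d^2 - 11*d + 24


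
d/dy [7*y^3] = 21*y^2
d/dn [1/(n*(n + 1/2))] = 2*(-4*n - 1)/(n^2*(4*n^2 + 4*n + 1))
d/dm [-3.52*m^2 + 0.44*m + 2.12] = 0.44 - 7.04*m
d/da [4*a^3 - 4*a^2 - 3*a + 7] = 12*a^2 - 8*a - 3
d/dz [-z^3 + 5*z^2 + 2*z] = -3*z^2 + 10*z + 2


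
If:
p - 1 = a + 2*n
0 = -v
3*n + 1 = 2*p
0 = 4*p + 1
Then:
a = -1/4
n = -1/2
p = -1/4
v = 0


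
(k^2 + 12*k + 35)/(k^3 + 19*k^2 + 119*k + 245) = 1/(k + 7)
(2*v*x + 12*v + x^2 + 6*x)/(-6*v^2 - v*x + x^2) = (x + 6)/(-3*v + x)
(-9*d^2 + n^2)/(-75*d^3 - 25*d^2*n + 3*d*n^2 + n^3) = (3*d - n)/(25*d^2 - n^2)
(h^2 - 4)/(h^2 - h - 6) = (h - 2)/(h - 3)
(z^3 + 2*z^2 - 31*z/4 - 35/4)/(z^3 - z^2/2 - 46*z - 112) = (2*z^2 - 3*z - 5)/(2*(z^2 - 4*z - 32))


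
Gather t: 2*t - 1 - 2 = 2*t - 3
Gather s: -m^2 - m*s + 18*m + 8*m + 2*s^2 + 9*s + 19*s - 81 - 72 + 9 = -m^2 + 26*m + 2*s^2 + s*(28 - m) - 144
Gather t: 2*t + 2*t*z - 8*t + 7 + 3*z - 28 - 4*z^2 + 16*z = t*(2*z - 6) - 4*z^2 + 19*z - 21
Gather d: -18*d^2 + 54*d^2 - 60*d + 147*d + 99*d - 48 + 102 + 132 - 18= 36*d^2 + 186*d + 168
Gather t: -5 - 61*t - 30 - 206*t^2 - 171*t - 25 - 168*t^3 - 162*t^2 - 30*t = -168*t^3 - 368*t^2 - 262*t - 60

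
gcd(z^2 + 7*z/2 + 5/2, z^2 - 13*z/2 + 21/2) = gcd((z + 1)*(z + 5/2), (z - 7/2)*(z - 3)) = 1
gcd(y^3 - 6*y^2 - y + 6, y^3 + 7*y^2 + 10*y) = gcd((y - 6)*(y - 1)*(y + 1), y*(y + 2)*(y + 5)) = 1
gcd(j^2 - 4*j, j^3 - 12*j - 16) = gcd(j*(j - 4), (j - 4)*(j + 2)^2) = j - 4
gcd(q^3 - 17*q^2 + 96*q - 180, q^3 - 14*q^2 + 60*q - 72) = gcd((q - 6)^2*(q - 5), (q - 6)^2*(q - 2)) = q^2 - 12*q + 36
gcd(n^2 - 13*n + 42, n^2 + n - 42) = n - 6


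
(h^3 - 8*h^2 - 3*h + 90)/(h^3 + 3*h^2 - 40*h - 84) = (h^2 - 2*h - 15)/(h^2 + 9*h + 14)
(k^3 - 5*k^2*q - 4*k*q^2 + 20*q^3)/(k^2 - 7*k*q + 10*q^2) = k + 2*q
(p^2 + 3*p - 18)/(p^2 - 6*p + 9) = (p + 6)/(p - 3)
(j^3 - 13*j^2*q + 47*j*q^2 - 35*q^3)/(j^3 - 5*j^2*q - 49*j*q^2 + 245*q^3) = (j - q)/(j + 7*q)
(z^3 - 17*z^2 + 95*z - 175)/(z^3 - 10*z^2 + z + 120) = (z^2 - 12*z + 35)/(z^2 - 5*z - 24)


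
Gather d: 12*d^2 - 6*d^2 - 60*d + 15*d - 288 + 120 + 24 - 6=6*d^2 - 45*d - 150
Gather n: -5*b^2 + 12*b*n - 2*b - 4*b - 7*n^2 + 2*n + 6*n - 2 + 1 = -5*b^2 - 6*b - 7*n^2 + n*(12*b + 8) - 1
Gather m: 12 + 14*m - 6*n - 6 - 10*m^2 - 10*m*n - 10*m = -10*m^2 + m*(4 - 10*n) - 6*n + 6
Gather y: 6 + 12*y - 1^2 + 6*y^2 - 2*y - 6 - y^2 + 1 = 5*y^2 + 10*y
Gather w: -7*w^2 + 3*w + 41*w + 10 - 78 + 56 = -7*w^2 + 44*w - 12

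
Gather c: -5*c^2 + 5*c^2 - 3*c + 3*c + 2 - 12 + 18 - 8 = 0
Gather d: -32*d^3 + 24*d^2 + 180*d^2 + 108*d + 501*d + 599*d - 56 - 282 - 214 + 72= -32*d^3 + 204*d^2 + 1208*d - 480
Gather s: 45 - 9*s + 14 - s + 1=60 - 10*s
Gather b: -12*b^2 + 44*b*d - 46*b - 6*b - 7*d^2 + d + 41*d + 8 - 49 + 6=-12*b^2 + b*(44*d - 52) - 7*d^2 + 42*d - 35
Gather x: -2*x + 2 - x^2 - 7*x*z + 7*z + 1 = -x^2 + x*(-7*z - 2) + 7*z + 3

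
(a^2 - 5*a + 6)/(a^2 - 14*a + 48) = (a^2 - 5*a + 6)/(a^2 - 14*a + 48)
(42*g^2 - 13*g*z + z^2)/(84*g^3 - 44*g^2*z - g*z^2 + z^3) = (-7*g + z)/(-14*g^2 + 5*g*z + z^2)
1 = 1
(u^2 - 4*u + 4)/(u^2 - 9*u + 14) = (u - 2)/(u - 7)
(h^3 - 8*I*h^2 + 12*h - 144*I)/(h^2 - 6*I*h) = h - 2*I + 24/h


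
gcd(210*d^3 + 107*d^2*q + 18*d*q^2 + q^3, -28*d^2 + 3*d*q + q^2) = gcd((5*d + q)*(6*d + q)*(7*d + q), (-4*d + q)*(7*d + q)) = 7*d + q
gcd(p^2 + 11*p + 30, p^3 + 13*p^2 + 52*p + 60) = p^2 + 11*p + 30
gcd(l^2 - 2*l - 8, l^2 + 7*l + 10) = l + 2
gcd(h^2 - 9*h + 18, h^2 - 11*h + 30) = h - 6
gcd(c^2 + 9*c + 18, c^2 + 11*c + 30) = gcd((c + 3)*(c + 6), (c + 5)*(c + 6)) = c + 6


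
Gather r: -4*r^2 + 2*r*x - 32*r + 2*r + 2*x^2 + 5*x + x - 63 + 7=-4*r^2 + r*(2*x - 30) + 2*x^2 + 6*x - 56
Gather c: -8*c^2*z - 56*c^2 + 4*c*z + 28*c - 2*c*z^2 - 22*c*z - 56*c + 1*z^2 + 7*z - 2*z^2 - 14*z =c^2*(-8*z - 56) + c*(-2*z^2 - 18*z - 28) - z^2 - 7*z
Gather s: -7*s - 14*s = -21*s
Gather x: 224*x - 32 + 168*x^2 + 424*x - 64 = 168*x^2 + 648*x - 96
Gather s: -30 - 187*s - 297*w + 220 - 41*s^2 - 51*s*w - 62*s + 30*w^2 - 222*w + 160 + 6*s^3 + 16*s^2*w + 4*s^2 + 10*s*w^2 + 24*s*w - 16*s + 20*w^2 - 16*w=6*s^3 + s^2*(16*w - 37) + s*(10*w^2 - 27*w - 265) + 50*w^2 - 535*w + 350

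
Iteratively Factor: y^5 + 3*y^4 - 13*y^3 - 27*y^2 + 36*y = (y + 4)*(y^4 - y^3 - 9*y^2 + 9*y) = (y - 3)*(y + 4)*(y^3 + 2*y^2 - 3*y) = (y - 3)*(y + 3)*(y + 4)*(y^2 - y) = y*(y - 3)*(y + 3)*(y + 4)*(y - 1)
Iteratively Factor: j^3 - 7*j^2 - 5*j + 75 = (j - 5)*(j^2 - 2*j - 15) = (j - 5)*(j + 3)*(j - 5)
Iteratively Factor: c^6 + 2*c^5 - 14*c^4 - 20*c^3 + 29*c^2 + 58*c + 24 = (c + 1)*(c^5 + c^4 - 15*c^3 - 5*c^2 + 34*c + 24) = (c - 2)*(c + 1)*(c^4 + 3*c^3 - 9*c^2 - 23*c - 12) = (c - 2)*(c + 1)^2*(c^3 + 2*c^2 - 11*c - 12) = (c - 3)*(c - 2)*(c + 1)^2*(c^2 + 5*c + 4) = (c - 3)*(c - 2)*(c + 1)^3*(c + 4)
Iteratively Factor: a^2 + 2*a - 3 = (a - 1)*(a + 3)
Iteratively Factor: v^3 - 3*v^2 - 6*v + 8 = (v - 4)*(v^2 + v - 2) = (v - 4)*(v + 2)*(v - 1)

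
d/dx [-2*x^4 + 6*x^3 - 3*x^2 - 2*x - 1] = -8*x^3 + 18*x^2 - 6*x - 2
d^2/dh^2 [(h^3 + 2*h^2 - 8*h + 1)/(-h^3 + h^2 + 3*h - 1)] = 2*(-3*h^6 + 15*h^5 - 42*h^4 + 50*h^3 - 39*h^2 + 15*h + 12)/(h^9 - 3*h^8 - 6*h^7 + 20*h^6 + 12*h^5 - 42*h^4 - 6*h^3 + 24*h^2 - 9*h + 1)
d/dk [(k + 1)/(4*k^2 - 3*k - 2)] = (4*k^2 - 3*k - (k + 1)*(8*k - 3) - 2)/(-4*k^2 + 3*k + 2)^2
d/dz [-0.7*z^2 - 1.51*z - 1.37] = -1.4*z - 1.51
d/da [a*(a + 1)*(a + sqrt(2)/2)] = 3*a^2 + sqrt(2)*a + 2*a + sqrt(2)/2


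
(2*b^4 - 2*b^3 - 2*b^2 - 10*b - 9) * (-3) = -6*b^4 + 6*b^3 + 6*b^2 + 30*b + 27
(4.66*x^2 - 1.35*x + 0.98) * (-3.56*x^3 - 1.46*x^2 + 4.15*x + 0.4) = -16.5896*x^5 - 1.9976*x^4 + 17.8212*x^3 - 5.1693*x^2 + 3.527*x + 0.392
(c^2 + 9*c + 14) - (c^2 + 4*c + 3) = 5*c + 11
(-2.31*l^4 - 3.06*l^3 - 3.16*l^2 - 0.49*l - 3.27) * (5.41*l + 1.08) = -12.4971*l^5 - 19.0494*l^4 - 20.4004*l^3 - 6.0637*l^2 - 18.2199*l - 3.5316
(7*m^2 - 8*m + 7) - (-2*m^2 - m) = 9*m^2 - 7*m + 7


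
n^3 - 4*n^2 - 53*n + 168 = (n - 8)*(n - 3)*(n + 7)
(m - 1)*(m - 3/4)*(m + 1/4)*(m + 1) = m^4 - m^3/2 - 19*m^2/16 + m/2 + 3/16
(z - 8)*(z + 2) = z^2 - 6*z - 16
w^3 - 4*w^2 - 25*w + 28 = (w - 7)*(w - 1)*(w + 4)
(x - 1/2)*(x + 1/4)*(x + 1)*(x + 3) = x^4 + 15*x^3/4 + 15*x^2/8 - 5*x/4 - 3/8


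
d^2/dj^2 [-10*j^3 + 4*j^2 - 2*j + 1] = 8 - 60*j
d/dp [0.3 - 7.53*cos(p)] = 7.53*sin(p)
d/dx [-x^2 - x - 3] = -2*x - 1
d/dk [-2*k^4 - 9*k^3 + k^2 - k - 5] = -8*k^3 - 27*k^2 + 2*k - 1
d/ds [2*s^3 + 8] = 6*s^2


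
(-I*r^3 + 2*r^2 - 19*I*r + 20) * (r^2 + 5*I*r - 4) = -I*r^5 + 7*r^4 - 5*I*r^3 + 107*r^2 + 176*I*r - 80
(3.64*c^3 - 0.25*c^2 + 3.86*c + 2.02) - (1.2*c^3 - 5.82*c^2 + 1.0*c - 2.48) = 2.44*c^3 + 5.57*c^2 + 2.86*c + 4.5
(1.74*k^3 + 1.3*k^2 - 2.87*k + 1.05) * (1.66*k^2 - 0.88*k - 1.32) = 2.8884*k^5 + 0.6268*k^4 - 8.205*k^3 + 2.5526*k^2 + 2.8644*k - 1.386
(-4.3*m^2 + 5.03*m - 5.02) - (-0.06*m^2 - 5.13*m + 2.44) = -4.24*m^2 + 10.16*m - 7.46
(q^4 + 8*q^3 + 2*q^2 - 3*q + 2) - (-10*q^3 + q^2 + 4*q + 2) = q^4 + 18*q^3 + q^2 - 7*q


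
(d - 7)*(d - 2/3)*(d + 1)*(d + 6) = d^4 - 2*d^3/3 - 43*d^2 - 40*d/3 + 28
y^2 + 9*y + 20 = (y + 4)*(y + 5)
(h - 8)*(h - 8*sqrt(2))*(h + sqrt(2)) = h^3 - 7*sqrt(2)*h^2 - 8*h^2 - 16*h + 56*sqrt(2)*h + 128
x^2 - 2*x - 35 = (x - 7)*(x + 5)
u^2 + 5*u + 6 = (u + 2)*(u + 3)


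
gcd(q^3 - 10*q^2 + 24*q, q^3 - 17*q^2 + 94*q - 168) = q^2 - 10*q + 24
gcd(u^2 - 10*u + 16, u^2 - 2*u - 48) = u - 8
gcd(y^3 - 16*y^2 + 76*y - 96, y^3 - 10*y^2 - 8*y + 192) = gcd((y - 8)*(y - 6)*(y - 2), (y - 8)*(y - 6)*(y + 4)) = y^2 - 14*y + 48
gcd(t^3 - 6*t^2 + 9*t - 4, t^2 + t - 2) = t - 1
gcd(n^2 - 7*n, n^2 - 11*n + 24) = 1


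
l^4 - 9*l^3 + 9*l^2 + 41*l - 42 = (l - 7)*(l - 3)*(l - 1)*(l + 2)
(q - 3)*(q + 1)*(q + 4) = q^3 + 2*q^2 - 11*q - 12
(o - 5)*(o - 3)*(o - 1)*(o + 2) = o^4 - 7*o^3 + 5*o^2 + 31*o - 30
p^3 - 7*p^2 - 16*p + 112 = (p - 7)*(p - 4)*(p + 4)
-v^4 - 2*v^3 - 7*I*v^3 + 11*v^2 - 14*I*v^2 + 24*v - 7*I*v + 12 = (v + 3*I)*(v + 4*I)*(-I*v - I)^2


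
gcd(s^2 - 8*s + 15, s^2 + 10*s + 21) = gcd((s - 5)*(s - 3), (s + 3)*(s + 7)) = 1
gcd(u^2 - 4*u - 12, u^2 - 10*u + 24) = u - 6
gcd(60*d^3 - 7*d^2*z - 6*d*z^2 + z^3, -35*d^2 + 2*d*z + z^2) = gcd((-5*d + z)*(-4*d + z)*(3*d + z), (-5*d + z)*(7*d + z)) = -5*d + z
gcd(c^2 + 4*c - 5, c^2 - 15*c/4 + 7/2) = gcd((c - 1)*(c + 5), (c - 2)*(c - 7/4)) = 1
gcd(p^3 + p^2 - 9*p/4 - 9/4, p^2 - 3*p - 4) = p + 1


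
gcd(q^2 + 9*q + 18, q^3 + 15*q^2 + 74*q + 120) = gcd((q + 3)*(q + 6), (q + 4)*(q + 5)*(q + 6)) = q + 6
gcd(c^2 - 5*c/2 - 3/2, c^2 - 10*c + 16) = 1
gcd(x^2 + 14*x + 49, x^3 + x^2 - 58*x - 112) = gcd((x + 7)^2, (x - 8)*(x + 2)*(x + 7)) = x + 7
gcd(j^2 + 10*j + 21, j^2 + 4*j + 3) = j + 3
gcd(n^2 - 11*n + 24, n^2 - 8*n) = n - 8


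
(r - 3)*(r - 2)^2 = r^3 - 7*r^2 + 16*r - 12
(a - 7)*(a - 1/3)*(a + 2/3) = a^3 - 20*a^2/3 - 23*a/9 + 14/9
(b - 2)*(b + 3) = b^2 + b - 6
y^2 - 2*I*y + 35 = (y - 7*I)*(y + 5*I)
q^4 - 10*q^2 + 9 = (q - 3)*(q - 1)*(q + 1)*(q + 3)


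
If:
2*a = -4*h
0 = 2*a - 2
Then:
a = 1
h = -1/2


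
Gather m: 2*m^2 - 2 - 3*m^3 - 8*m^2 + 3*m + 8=-3*m^3 - 6*m^2 + 3*m + 6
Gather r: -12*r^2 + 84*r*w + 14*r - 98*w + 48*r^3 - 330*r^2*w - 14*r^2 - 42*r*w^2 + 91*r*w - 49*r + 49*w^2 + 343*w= 48*r^3 + r^2*(-330*w - 26) + r*(-42*w^2 + 175*w - 35) + 49*w^2 + 245*w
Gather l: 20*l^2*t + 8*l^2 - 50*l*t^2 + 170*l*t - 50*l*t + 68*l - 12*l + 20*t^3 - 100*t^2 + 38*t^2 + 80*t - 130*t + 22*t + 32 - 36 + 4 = l^2*(20*t + 8) + l*(-50*t^2 + 120*t + 56) + 20*t^3 - 62*t^2 - 28*t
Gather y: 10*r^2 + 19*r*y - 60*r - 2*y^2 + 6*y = 10*r^2 - 60*r - 2*y^2 + y*(19*r + 6)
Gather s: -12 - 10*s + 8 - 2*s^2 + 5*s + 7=-2*s^2 - 5*s + 3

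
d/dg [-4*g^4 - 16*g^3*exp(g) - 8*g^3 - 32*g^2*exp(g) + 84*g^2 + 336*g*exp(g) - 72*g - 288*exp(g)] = -16*g^3*exp(g) - 16*g^3 - 80*g^2*exp(g) - 24*g^2 + 272*g*exp(g) + 168*g + 48*exp(g) - 72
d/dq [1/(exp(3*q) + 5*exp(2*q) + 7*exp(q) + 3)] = (-3*exp(2*q) - 10*exp(q) - 7)*exp(q)/(exp(3*q) + 5*exp(2*q) + 7*exp(q) + 3)^2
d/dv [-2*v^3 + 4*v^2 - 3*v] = -6*v^2 + 8*v - 3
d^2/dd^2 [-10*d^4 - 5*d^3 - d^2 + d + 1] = -120*d^2 - 30*d - 2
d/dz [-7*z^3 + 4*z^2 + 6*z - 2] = -21*z^2 + 8*z + 6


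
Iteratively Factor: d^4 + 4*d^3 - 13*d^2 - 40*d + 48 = (d + 4)*(d^3 - 13*d + 12) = (d - 3)*(d + 4)*(d^2 + 3*d - 4) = (d - 3)*(d + 4)^2*(d - 1)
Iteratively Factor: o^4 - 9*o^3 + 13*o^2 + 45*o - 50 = (o + 2)*(o^3 - 11*o^2 + 35*o - 25) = (o - 1)*(o + 2)*(o^2 - 10*o + 25) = (o - 5)*(o - 1)*(o + 2)*(o - 5)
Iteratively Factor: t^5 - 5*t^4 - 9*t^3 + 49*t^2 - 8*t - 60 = (t + 1)*(t^4 - 6*t^3 - 3*t^2 + 52*t - 60) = (t - 5)*(t + 1)*(t^3 - t^2 - 8*t + 12) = (t - 5)*(t + 1)*(t + 3)*(t^2 - 4*t + 4) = (t - 5)*(t - 2)*(t + 1)*(t + 3)*(t - 2)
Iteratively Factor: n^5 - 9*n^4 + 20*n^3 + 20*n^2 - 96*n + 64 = (n - 2)*(n^4 - 7*n^3 + 6*n^2 + 32*n - 32) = (n - 4)*(n - 2)*(n^3 - 3*n^2 - 6*n + 8) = (n - 4)*(n - 2)*(n + 2)*(n^2 - 5*n + 4) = (n - 4)*(n - 2)*(n - 1)*(n + 2)*(n - 4)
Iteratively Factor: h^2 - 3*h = (h)*(h - 3)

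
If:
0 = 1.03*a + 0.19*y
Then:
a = -0.184466019417476*y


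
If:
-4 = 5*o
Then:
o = -4/5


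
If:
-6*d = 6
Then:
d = -1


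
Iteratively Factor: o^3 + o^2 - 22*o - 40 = (o + 4)*(o^2 - 3*o - 10) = (o - 5)*(o + 4)*(o + 2)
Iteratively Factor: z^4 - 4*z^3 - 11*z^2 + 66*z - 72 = (z - 2)*(z^3 - 2*z^2 - 15*z + 36) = (z - 3)*(z - 2)*(z^2 + z - 12) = (z - 3)*(z - 2)*(z + 4)*(z - 3)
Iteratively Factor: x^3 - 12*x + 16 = (x - 2)*(x^2 + 2*x - 8) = (x - 2)^2*(x + 4)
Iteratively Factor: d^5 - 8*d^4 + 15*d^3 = (d)*(d^4 - 8*d^3 + 15*d^2) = d*(d - 3)*(d^3 - 5*d^2) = d^2*(d - 3)*(d^2 - 5*d) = d^3*(d - 3)*(d - 5)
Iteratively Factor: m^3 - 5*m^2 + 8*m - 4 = (m - 2)*(m^2 - 3*m + 2) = (m - 2)*(m - 1)*(m - 2)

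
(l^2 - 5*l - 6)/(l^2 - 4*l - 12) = (l + 1)/(l + 2)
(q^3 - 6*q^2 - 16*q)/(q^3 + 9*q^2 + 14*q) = (q - 8)/(q + 7)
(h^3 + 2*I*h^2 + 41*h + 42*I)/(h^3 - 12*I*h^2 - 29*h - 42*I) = (h + 7*I)/(h - 7*I)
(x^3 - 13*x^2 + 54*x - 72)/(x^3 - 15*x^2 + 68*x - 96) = (x - 6)/(x - 8)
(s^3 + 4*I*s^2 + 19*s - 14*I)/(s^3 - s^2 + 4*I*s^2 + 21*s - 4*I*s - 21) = (s^2 - 3*I*s - 2)/(s^2 - s*(1 + 3*I) + 3*I)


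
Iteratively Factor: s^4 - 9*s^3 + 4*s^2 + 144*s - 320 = (s + 4)*(s^3 - 13*s^2 + 56*s - 80) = (s - 5)*(s + 4)*(s^2 - 8*s + 16) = (s - 5)*(s - 4)*(s + 4)*(s - 4)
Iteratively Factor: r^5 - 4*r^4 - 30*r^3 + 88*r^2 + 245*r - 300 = (r + 3)*(r^4 - 7*r^3 - 9*r^2 + 115*r - 100) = (r - 5)*(r + 3)*(r^3 - 2*r^2 - 19*r + 20) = (r - 5)^2*(r + 3)*(r^2 + 3*r - 4) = (r - 5)^2*(r + 3)*(r + 4)*(r - 1)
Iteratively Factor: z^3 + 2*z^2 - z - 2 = (z - 1)*(z^2 + 3*z + 2) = (z - 1)*(z + 2)*(z + 1)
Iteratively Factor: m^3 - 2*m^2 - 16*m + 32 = (m - 2)*(m^2 - 16) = (m - 2)*(m + 4)*(m - 4)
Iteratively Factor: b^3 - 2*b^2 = (b - 2)*(b^2) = b*(b - 2)*(b)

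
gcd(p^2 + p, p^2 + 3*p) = p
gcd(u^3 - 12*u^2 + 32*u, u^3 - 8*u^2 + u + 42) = 1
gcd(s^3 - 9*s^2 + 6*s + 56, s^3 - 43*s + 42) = 1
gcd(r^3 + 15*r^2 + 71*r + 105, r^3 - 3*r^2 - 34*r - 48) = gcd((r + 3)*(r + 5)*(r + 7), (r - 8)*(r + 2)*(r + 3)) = r + 3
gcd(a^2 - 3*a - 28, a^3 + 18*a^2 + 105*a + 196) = a + 4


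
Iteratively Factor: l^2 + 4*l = (l + 4)*(l)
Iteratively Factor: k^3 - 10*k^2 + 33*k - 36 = (k - 4)*(k^2 - 6*k + 9) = (k - 4)*(k - 3)*(k - 3)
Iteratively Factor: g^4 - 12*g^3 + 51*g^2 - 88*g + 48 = (g - 4)*(g^3 - 8*g^2 + 19*g - 12) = (g - 4)*(g - 1)*(g^2 - 7*g + 12) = (g - 4)*(g - 3)*(g - 1)*(g - 4)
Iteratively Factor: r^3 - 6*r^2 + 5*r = (r)*(r^2 - 6*r + 5) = r*(r - 5)*(r - 1)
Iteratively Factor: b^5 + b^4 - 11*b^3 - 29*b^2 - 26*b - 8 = (b + 1)*(b^4 - 11*b^2 - 18*b - 8) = (b + 1)^2*(b^3 - b^2 - 10*b - 8) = (b + 1)^2*(b + 2)*(b^2 - 3*b - 4) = (b + 1)^3*(b + 2)*(b - 4)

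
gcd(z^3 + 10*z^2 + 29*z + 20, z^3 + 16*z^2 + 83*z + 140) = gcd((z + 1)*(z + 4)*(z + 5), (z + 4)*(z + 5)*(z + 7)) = z^2 + 9*z + 20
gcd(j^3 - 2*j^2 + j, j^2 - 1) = j - 1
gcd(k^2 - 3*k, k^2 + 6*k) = k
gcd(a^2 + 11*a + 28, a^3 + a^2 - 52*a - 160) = a + 4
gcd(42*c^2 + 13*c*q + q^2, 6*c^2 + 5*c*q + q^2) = 1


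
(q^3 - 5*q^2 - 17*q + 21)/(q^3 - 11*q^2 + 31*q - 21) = (q + 3)/(q - 3)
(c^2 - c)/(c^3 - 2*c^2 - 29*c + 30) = c/(c^2 - c - 30)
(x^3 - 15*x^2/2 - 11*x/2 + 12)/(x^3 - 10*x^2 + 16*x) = (2*x^2 + x - 3)/(2*x*(x - 2))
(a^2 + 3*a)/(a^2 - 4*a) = (a + 3)/(a - 4)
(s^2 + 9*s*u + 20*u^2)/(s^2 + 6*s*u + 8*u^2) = (s + 5*u)/(s + 2*u)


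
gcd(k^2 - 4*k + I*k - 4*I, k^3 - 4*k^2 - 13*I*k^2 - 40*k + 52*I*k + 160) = k - 4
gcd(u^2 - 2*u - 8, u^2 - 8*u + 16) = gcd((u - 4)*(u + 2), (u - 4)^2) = u - 4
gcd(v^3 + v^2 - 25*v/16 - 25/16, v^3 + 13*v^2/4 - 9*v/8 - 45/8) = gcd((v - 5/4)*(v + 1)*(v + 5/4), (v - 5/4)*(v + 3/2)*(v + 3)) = v - 5/4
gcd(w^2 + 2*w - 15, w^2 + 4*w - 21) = w - 3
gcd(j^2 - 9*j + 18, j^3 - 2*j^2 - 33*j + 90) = j - 3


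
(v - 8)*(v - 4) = v^2 - 12*v + 32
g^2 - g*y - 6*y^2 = (g - 3*y)*(g + 2*y)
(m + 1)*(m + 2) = m^2 + 3*m + 2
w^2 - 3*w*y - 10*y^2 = (w - 5*y)*(w + 2*y)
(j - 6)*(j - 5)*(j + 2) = j^3 - 9*j^2 + 8*j + 60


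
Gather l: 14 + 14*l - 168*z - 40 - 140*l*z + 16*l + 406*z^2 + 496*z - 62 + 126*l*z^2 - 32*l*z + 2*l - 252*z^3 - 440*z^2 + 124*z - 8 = l*(126*z^2 - 172*z + 32) - 252*z^3 - 34*z^2 + 452*z - 96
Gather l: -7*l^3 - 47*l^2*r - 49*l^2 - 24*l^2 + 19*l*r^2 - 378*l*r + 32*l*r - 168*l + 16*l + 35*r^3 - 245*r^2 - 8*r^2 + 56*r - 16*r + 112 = -7*l^3 + l^2*(-47*r - 73) + l*(19*r^2 - 346*r - 152) + 35*r^3 - 253*r^2 + 40*r + 112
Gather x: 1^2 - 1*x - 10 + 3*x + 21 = 2*x + 12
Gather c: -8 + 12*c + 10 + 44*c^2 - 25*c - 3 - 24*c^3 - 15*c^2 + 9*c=-24*c^3 + 29*c^2 - 4*c - 1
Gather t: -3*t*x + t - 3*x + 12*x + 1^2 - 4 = t*(1 - 3*x) + 9*x - 3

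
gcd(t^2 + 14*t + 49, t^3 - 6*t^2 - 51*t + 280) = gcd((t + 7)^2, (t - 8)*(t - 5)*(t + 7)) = t + 7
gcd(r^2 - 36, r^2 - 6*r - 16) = 1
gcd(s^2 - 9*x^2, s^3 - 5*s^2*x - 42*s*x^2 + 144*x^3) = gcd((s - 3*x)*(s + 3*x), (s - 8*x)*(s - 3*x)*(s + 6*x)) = -s + 3*x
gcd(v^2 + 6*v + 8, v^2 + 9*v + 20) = v + 4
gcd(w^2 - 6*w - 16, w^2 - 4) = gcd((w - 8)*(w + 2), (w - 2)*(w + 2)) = w + 2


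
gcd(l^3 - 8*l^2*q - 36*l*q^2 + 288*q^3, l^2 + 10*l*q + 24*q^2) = l + 6*q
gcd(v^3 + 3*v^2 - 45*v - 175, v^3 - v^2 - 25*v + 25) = v + 5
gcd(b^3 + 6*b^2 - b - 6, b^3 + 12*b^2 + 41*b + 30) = b^2 + 7*b + 6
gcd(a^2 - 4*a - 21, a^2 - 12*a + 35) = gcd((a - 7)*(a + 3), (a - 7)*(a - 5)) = a - 7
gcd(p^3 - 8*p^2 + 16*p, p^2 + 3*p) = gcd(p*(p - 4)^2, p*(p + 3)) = p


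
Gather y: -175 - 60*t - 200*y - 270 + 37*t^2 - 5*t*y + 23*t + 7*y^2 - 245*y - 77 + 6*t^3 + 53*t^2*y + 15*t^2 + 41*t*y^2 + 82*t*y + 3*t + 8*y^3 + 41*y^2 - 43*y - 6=6*t^3 + 52*t^2 - 34*t + 8*y^3 + y^2*(41*t + 48) + y*(53*t^2 + 77*t - 488) - 528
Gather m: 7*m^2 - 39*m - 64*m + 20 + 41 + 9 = 7*m^2 - 103*m + 70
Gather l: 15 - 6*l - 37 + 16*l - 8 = 10*l - 30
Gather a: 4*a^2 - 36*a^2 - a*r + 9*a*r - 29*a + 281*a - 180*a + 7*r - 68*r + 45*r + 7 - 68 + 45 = -32*a^2 + a*(8*r + 72) - 16*r - 16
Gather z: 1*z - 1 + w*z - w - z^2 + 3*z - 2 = -w - z^2 + z*(w + 4) - 3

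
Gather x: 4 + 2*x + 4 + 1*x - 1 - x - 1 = 2*x + 6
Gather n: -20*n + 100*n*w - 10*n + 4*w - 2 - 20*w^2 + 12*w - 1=n*(100*w - 30) - 20*w^2 + 16*w - 3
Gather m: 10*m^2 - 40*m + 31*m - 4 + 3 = 10*m^2 - 9*m - 1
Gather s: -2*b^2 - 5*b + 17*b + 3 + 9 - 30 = -2*b^2 + 12*b - 18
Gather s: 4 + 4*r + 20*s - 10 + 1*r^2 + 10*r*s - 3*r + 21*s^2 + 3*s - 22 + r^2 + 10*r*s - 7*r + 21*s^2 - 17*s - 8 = 2*r^2 - 6*r + 42*s^2 + s*(20*r + 6) - 36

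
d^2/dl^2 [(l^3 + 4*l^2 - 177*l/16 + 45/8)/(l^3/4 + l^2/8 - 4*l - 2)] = (224*l^6 + 948*l^5 + 16458*l^4 + 22959*l^3 - 23346*l^2 + 3792*l + 200608)/(8*l^9 + 12*l^8 - 378*l^7 - 575*l^6 + 5856*l^5 + 9168*l^4 - 28160*l^3 - 48384*l^2 - 24576*l - 4096)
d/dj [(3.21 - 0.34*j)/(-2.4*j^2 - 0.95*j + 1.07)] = (-0.816*j^2 + 15.408*j + 2.6857)/(5.76*j^4 + 4.56*j^3 - 4.2335*j^2 - 2.033*j + 1.1449)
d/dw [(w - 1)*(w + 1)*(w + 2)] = 3*w^2 + 4*w - 1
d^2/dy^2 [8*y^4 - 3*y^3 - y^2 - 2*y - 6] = 96*y^2 - 18*y - 2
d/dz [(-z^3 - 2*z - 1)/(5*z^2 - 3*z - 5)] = (-5*z^4 + 6*z^3 + 25*z^2 + 10*z + 7)/(25*z^4 - 30*z^3 - 41*z^2 + 30*z + 25)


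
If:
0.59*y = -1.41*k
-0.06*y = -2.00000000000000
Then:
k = -13.95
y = 33.33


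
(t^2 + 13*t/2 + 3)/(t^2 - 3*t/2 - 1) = (t + 6)/(t - 2)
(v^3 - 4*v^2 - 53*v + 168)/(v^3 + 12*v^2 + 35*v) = (v^2 - 11*v + 24)/(v*(v + 5))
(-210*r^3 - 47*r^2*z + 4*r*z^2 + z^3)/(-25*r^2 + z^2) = (-42*r^2 - r*z + z^2)/(-5*r + z)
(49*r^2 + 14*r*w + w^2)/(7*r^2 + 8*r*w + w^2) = (7*r + w)/(r + w)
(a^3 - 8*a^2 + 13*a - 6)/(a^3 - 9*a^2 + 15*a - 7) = (a - 6)/(a - 7)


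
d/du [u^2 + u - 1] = 2*u + 1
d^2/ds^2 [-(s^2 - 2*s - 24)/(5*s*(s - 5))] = 6*(-s^3 + 24*s^2 - 120*s + 200)/(5*s^3*(s^3 - 15*s^2 + 75*s - 125))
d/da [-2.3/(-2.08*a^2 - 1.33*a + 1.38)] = (-9.568*a - 3.059)/(2.08*a^2 + 1.33*a - 1.38)^2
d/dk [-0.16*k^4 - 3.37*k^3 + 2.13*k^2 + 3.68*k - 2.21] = -0.64*k^3 - 10.11*k^2 + 4.26*k + 3.68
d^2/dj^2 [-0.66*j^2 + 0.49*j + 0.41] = -1.32000000000000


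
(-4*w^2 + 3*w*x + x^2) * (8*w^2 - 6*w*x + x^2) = -32*w^4 + 48*w^3*x - 14*w^2*x^2 - 3*w*x^3 + x^4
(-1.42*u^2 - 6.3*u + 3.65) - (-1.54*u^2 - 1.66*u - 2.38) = 0.12*u^2 - 4.64*u + 6.03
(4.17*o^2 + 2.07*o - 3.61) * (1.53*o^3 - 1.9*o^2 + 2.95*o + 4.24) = 6.3801*o^5 - 4.7559*o^4 + 2.8452*o^3 + 30.6463*o^2 - 1.8727*o - 15.3064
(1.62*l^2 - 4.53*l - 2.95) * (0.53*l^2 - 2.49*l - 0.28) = 0.8586*l^4 - 6.4347*l^3 + 9.2626*l^2 + 8.6139*l + 0.826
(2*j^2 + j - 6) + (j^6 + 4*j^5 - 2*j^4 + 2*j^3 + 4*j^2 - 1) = j^6 + 4*j^5 - 2*j^4 + 2*j^3 + 6*j^2 + j - 7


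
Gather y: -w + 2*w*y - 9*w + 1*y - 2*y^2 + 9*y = -10*w - 2*y^2 + y*(2*w + 10)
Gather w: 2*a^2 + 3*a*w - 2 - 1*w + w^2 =2*a^2 + w^2 + w*(3*a - 1) - 2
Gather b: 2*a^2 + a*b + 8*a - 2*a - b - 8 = 2*a^2 + 6*a + b*(a - 1) - 8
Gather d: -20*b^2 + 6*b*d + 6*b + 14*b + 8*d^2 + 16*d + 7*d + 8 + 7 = -20*b^2 + 20*b + 8*d^2 + d*(6*b + 23) + 15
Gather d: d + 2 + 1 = d + 3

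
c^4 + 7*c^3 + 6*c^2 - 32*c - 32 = (c - 2)*(c + 1)*(c + 4)^2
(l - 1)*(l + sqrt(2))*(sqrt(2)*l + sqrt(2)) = sqrt(2)*l^3 + 2*l^2 - sqrt(2)*l - 2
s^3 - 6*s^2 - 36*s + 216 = (s - 6)^2*(s + 6)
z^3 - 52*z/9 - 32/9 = (z - 8/3)*(z + 2/3)*(z + 2)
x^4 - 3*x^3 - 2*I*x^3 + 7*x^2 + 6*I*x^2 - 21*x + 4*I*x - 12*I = (x - 3)*(x - 4*I)*(x + I)^2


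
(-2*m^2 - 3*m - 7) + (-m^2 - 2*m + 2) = -3*m^2 - 5*m - 5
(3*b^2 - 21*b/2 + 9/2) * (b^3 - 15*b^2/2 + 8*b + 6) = 3*b^5 - 33*b^4 + 429*b^3/4 - 399*b^2/4 - 27*b + 27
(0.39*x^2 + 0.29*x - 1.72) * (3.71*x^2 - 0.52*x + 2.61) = 1.4469*x^4 + 0.8731*x^3 - 5.5141*x^2 + 1.6513*x - 4.4892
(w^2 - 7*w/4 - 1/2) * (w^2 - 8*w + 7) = w^4 - 39*w^3/4 + 41*w^2/2 - 33*w/4 - 7/2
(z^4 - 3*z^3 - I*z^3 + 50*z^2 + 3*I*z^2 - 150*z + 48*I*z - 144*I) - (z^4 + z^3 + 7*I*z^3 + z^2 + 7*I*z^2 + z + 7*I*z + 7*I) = -4*z^3 - 8*I*z^3 + 49*z^2 - 4*I*z^2 - 151*z + 41*I*z - 151*I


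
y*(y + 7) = y^2 + 7*y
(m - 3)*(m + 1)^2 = m^3 - m^2 - 5*m - 3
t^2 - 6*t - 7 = (t - 7)*(t + 1)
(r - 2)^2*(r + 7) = r^3 + 3*r^2 - 24*r + 28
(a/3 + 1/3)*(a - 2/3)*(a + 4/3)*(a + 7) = a^4/3 + 26*a^3/9 + 103*a^2/27 - 22*a/27 - 56/27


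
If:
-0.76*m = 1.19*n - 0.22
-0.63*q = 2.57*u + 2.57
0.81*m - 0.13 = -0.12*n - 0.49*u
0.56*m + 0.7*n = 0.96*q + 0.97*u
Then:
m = 1.09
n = -0.51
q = 1.69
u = -1.42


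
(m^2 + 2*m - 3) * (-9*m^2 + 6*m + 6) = -9*m^4 - 12*m^3 + 45*m^2 - 6*m - 18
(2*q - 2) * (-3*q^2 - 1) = -6*q^3 + 6*q^2 - 2*q + 2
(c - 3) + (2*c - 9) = 3*c - 12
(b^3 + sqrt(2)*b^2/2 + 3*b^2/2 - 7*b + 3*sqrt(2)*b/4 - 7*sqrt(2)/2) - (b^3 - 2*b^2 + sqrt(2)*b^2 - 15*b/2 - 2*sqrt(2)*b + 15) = -sqrt(2)*b^2/2 + 7*b^2/2 + b/2 + 11*sqrt(2)*b/4 - 15 - 7*sqrt(2)/2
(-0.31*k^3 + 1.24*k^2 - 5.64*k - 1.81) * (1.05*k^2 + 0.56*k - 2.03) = -0.3255*k^5 + 1.1284*k^4 - 4.5983*k^3 - 7.5761*k^2 + 10.4356*k + 3.6743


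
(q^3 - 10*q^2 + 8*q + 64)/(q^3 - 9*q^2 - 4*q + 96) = (q + 2)/(q + 3)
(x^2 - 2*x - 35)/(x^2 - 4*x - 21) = (x + 5)/(x + 3)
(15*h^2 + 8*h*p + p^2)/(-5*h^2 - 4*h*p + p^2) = (15*h^2 + 8*h*p + p^2)/(-5*h^2 - 4*h*p + p^2)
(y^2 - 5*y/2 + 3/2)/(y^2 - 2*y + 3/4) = 2*(y - 1)/(2*y - 1)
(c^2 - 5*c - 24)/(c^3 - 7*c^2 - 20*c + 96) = (c + 3)/(c^2 + c - 12)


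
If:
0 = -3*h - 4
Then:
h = -4/3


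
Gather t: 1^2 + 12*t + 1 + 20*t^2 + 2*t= 20*t^2 + 14*t + 2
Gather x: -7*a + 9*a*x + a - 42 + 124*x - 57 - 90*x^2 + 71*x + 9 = -6*a - 90*x^2 + x*(9*a + 195) - 90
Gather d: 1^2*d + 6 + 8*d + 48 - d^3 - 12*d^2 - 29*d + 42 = -d^3 - 12*d^2 - 20*d + 96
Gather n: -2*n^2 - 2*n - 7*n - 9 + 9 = -2*n^2 - 9*n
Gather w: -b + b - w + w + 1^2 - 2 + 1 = 0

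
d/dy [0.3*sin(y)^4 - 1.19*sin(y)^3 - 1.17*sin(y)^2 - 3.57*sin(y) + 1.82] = (1.2*sin(y)^3 - 3.57*sin(y)^2 - 2.34*sin(y) - 3.57)*cos(y)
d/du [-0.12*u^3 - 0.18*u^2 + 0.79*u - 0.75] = -0.36*u^2 - 0.36*u + 0.79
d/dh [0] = 0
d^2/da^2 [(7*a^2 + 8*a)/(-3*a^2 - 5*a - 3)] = 6*(11*a^3 + 63*a^2 + 72*a + 19)/(27*a^6 + 135*a^5 + 306*a^4 + 395*a^3 + 306*a^2 + 135*a + 27)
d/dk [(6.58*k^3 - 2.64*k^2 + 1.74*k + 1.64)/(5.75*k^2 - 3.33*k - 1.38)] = (37.835*k^4 - 43.8228*k^3 - 28.455*k^2 - 11.5736*k + 3.06)/(33.0625*k^4 - 38.295*k^3 - 4.7811*k^2 + 9.1908*k + 1.9044)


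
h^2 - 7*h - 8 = (h - 8)*(h + 1)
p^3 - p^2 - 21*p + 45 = (p - 3)^2*(p + 5)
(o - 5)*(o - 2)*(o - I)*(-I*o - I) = -I*o^4 - o^3 + 6*I*o^3 + 6*o^2 - 3*I*o^2 - 3*o - 10*I*o - 10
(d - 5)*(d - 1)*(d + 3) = d^3 - 3*d^2 - 13*d + 15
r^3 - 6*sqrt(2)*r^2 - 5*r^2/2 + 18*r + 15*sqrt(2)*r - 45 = (r - 5/2)*(r - 3*sqrt(2))^2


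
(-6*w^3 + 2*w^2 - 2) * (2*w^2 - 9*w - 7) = -12*w^5 + 58*w^4 + 24*w^3 - 18*w^2 + 18*w + 14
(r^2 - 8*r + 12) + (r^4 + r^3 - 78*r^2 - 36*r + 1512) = r^4 + r^3 - 77*r^2 - 44*r + 1524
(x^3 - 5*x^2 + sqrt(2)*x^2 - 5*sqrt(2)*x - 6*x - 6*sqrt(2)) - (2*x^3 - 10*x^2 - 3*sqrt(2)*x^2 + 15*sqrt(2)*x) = -x^3 + 5*x^2 + 4*sqrt(2)*x^2 - 20*sqrt(2)*x - 6*x - 6*sqrt(2)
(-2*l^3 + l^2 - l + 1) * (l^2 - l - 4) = -2*l^5 + 3*l^4 + 6*l^3 - 2*l^2 + 3*l - 4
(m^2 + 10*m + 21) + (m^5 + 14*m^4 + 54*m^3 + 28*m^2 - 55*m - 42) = m^5 + 14*m^4 + 54*m^3 + 29*m^2 - 45*m - 21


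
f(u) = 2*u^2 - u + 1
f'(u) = 4*u - 1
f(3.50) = 22.00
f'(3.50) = 13.00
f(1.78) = 5.56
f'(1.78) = 6.12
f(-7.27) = 113.98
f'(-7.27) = -30.08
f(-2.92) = 20.97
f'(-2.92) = -12.68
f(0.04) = 0.96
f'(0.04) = -0.84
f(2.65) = 12.40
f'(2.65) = 9.60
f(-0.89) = 3.47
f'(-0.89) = -4.56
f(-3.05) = 22.66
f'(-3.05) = -13.20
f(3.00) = 16.00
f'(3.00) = 11.00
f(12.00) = 277.00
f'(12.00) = 47.00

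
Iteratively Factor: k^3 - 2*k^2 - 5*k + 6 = (k - 1)*(k^2 - k - 6) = (k - 1)*(k + 2)*(k - 3)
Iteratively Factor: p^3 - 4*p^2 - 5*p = (p)*(p^2 - 4*p - 5) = p*(p - 5)*(p + 1)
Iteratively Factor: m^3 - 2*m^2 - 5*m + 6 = (m - 3)*(m^2 + m - 2) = (m - 3)*(m + 2)*(m - 1)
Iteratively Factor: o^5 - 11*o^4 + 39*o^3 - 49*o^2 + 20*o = (o)*(o^4 - 11*o^3 + 39*o^2 - 49*o + 20) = o*(o - 5)*(o^3 - 6*o^2 + 9*o - 4) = o*(o - 5)*(o - 1)*(o^2 - 5*o + 4) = o*(o - 5)*(o - 1)^2*(o - 4)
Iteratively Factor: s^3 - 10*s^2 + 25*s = (s - 5)*(s^2 - 5*s) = s*(s - 5)*(s - 5)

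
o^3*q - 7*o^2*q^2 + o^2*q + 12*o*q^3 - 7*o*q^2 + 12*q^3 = (o - 4*q)*(o - 3*q)*(o*q + q)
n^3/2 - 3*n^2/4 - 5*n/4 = n*(n/2 + 1/2)*(n - 5/2)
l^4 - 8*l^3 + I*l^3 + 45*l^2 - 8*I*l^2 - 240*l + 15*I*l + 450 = (l - 5)*(l - 3)*(l - 5*I)*(l + 6*I)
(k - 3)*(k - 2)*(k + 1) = k^3 - 4*k^2 + k + 6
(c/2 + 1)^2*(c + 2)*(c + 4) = c^4/4 + 5*c^3/2 + 9*c^2 + 14*c + 8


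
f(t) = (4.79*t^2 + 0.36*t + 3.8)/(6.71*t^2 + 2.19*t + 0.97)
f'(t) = (-13.42*t - 2.19)*(4.79*t^2 + 0.36*t + 3.8)/(6.71*t^2 + 2.19*t + 0.97)^2 + (9.58*t + 0.36)/(6.71*t^2 + 2.19*t + 0.97)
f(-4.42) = 0.78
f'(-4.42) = 0.02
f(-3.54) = 0.81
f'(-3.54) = 0.04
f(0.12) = 2.94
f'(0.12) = -7.28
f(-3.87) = 0.80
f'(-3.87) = 0.03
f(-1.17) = 1.31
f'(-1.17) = 0.90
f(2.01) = 0.74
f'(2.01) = -0.06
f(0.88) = 0.97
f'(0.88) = -0.59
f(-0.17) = 4.90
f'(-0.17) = -1.04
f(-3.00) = 0.84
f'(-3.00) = 0.06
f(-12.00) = 0.73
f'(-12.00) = 0.00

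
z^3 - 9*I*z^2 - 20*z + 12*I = (z - 6*I)*(z - 2*I)*(z - I)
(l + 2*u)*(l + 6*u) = l^2 + 8*l*u + 12*u^2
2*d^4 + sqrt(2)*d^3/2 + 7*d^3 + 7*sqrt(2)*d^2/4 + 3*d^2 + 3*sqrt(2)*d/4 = d*(d + 3)*(sqrt(2)*d + 1/2)*(sqrt(2)*d + sqrt(2)/2)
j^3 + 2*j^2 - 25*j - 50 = (j - 5)*(j + 2)*(j + 5)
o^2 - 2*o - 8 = (o - 4)*(o + 2)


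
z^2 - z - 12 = (z - 4)*(z + 3)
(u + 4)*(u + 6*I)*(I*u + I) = I*u^3 - 6*u^2 + 5*I*u^2 - 30*u + 4*I*u - 24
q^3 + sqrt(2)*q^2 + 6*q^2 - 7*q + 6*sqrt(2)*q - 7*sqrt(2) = (q - 1)*(q + 7)*(q + sqrt(2))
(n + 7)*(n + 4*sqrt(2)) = n^2 + 4*sqrt(2)*n + 7*n + 28*sqrt(2)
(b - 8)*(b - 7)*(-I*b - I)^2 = -b^4 + 13*b^3 - 27*b^2 - 97*b - 56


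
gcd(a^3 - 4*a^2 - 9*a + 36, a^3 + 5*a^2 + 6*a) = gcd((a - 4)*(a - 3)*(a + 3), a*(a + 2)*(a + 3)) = a + 3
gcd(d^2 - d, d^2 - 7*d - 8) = 1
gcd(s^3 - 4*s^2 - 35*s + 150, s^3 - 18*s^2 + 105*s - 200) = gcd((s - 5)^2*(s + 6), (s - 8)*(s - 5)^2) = s^2 - 10*s + 25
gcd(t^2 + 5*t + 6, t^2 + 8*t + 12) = t + 2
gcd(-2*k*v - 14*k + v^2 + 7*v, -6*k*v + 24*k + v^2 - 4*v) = 1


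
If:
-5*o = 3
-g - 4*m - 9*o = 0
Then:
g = 27/5 - 4*m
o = -3/5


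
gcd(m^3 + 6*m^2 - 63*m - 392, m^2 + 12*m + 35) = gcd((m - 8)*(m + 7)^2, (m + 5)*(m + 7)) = m + 7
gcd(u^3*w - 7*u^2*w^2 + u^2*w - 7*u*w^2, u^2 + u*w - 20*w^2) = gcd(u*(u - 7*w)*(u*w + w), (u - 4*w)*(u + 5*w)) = 1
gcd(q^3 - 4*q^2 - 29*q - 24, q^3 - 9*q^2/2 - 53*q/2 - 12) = q^2 - 5*q - 24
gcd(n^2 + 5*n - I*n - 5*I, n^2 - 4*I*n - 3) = n - I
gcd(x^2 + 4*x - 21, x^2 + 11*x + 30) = 1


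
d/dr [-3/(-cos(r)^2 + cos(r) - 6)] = 3*(2*cos(r) - 1)*sin(r)/(sin(r)^2 + cos(r) - 7)^2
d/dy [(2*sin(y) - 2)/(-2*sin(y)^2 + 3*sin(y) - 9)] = 4*(sin(y)^2 - 2*sin(y) - 3)*cos(y)/(-3*sin(y) - cos(2*y) + 10)^2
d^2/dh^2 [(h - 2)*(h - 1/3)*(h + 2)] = 6*h - 2/3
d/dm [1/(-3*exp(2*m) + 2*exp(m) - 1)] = (6*exp(m) - 2)*exp(m)/(3*exp(2*m) - 2*exp(m) + 1)^2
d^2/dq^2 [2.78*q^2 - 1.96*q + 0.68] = 5.56000000000000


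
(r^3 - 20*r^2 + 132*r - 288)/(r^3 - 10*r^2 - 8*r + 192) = (r - 6)/(r + 4)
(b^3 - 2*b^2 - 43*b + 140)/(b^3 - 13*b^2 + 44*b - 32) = (b^2 + 2*b - 35)/(b^2 - 9*b + 8)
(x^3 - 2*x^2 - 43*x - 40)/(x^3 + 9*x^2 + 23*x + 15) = (x - 8)/(x + 3)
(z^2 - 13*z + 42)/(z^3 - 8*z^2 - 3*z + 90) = (z - 7)/(z^2 - 2*z - 15)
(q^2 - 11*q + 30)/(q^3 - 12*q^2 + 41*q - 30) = 1/(q - 1)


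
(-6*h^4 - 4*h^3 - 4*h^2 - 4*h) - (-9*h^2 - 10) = -6*h^4 - 4*h^3 + 5*h^2 - 4*h + 10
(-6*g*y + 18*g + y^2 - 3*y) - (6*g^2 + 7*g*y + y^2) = -6*g^2 - 13*g*y + 18*g - 3*y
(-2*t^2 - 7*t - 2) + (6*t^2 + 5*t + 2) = 4*t^2 - 2*t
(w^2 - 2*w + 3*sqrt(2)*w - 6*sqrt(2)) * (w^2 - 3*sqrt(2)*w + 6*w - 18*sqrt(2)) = w^4 + 4*w^3 - 30*w^2 - 72*w + 216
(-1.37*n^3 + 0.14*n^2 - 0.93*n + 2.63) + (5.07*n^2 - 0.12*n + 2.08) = -1.37*n^3 + 5.21*n^2 - 1.05*n + 4.71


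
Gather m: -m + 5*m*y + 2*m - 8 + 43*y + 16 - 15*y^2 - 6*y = m*(5*y + 1) - 15*y^2 + 37*y + 8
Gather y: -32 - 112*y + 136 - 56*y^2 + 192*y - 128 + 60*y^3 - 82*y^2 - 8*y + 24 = 60*y^3 - 138*y^2 + 72*y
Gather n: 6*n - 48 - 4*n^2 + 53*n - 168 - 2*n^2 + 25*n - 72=-6*n^2 + 84*n - 288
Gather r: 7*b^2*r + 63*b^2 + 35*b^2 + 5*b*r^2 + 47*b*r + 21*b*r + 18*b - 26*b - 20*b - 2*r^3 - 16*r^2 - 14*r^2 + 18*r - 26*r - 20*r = 98*b^2 - 28*b - 2*r^3 + r^2*(5*b - 30) + r*(7*b^2 + 68*b - 28)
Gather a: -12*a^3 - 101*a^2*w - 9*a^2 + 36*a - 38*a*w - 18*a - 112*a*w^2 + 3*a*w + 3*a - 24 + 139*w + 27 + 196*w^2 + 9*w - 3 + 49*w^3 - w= -12*a^3 + a^2*(-101*w - 9) + a*(-112*w^2 - 35*w + 21) + 49*w^3 + 196*w^2 + 147*w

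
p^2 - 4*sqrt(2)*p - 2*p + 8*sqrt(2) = (p - 2)*(p - 4*sqrt(2))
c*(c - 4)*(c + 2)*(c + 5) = c^4 + 3*c^3 - 18*c^2 - 40*c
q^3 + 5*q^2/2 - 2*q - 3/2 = (q - 1)*(q + 1/2)*(q + 3)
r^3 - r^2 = r^2*(r - 1)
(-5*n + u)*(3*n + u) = -15*n^2 - 2*n*u + u^2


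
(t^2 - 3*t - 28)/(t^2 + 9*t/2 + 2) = 2*(t - 7)/(2*t + 1)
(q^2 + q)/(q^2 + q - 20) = q*(q + 1)/(q^2 + q - 20)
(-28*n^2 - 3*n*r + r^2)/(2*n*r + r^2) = (-28*n^2 - 3*n*r + r^2)/(r*(2*n + r))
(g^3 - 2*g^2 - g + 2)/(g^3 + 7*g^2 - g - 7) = (g - 2)/(g + 7)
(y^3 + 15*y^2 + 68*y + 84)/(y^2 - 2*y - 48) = (y^2 + 9*y + 14)/(y - 8)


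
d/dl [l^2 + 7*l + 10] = 2*l + 7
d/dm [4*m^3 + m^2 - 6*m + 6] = 12*m^2 + 2*m - 6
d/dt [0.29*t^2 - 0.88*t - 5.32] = 0.58*t - 0.88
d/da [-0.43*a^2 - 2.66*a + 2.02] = -0.86*a - 2.66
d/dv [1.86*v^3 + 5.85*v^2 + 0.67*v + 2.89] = 5.58*v^2 + 11.7*v + 0.67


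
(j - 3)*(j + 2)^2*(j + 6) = j^4 + 7*j^3 - 2*j^2 - 60*j - 72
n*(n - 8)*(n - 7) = n^3 - 15*n^2 + 56*n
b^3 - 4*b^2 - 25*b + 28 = (b - 7)*(b - 1)*(b + 4)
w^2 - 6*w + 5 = (w - 5)*(w - 1)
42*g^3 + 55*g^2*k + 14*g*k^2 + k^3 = (g + k)*(6*g + k)*(7*g + k)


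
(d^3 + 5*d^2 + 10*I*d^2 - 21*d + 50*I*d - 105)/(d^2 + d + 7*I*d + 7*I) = (d^2 + d*(5 + 3*I) + 15*I)/(d + 1)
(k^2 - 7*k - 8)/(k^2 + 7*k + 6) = (k - 8)/(k + 6)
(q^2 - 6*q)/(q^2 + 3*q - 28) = q*(q - 6)/(q^2 + 3*q - 28)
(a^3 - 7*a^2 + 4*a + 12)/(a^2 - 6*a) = a - 1 - 2/a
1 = 1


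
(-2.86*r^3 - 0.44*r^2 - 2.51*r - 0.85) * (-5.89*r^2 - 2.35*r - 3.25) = 16.8454*r^5 + 9.3126*r^4 + 25.1129*r^3 + 12.335*r^2 + 10.155*r + 2.7625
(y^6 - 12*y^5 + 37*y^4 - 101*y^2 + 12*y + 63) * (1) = y^6 - 12*y^5 + 37*y^4 - 101*y^2 + 12*y + 63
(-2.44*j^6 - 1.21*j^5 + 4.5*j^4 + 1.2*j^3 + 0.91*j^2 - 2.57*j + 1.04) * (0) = 0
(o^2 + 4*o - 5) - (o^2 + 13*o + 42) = -9*o - 47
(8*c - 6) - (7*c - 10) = c + 4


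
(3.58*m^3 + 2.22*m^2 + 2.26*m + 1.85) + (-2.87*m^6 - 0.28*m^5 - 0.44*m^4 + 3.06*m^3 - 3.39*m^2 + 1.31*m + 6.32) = -2.87*m^6 - 0.28*m^5 - 0.44*m^4 + 6.64*m^3 - 1.17*m^2 + 3.57*m + 8.17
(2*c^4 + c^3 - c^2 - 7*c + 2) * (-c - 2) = -2*c^5 - 5*c^4 - c^3 + 9*c^2 + 12*c - 4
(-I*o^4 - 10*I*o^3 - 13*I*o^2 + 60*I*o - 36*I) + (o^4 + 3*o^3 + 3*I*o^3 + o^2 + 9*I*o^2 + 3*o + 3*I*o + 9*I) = o^4 - I*o^4 + 3*o^3 - 7*I*o^3 + o^2 - 4*I*o^2 + 3*o + 63*I*o - 27*I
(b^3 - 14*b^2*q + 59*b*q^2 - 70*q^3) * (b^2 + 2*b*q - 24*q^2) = b^5 - 12*b^4*q + 7*b^3*q^2 + 384*b^2*q^3 - 1556*b*q^4 + 1680*q^5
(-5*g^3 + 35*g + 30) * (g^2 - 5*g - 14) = -5*g^5 + 25*g^4 + 105*g^3 - 145*g^2 - 640*g - 420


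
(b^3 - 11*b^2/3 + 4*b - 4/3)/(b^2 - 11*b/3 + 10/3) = (3*b^2 - 5*b + 2)/(3*b - 5)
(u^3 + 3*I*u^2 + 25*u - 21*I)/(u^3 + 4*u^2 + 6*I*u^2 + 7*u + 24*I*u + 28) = (u - 3*I)/(u + 4)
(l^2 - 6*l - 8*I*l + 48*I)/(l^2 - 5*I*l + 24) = (l - 6)/(l + 3*I)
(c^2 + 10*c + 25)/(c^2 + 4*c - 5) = (c + 5)/(c - 1)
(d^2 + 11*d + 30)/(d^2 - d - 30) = (d + 6)/(d - 6)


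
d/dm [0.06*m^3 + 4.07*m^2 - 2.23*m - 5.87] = 0.18*m^2 + 8.14*m - 2.23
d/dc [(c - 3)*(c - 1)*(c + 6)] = 3*c^2 + 4*c - 21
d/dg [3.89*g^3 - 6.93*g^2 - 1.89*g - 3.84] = 11.67*g^2 - 13.86*g - 1.89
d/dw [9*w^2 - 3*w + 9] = 18*w - 3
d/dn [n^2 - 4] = 2*n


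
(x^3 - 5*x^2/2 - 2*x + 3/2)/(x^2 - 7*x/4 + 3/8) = 4*(2*x^3 - 5*x^2 - 4*x + 3)/(8*x^2 - 14*x + 3)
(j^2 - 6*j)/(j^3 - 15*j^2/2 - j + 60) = 2*j/(2*j^2 - 3*j - 20)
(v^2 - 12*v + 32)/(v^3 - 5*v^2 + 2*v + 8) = (v - 8)/(v^2 - v - 2)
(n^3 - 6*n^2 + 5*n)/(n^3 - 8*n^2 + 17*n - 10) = n/(n - 2)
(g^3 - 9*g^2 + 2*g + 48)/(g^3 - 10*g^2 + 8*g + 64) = (g - 3)/(g - 4)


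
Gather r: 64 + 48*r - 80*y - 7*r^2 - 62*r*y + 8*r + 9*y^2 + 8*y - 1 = -7*r^2 + r*(56 - 62*y) + 9*y^2 - 72*y + 63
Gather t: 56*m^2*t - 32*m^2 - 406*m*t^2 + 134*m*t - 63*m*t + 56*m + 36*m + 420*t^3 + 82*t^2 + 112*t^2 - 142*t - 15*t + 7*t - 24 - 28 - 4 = -32*m^2 + 92*m + 420*t^3 + t^2*(194 - 406*m) + t*(56*m^2 + 71*m - 150) - 56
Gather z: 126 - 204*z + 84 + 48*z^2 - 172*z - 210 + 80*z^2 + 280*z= 128*z^2 - 96*z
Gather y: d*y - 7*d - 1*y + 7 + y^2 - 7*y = -7*d + y^2 + y*(d - 8) + 7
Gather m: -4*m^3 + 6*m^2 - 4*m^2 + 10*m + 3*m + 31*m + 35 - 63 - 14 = -4*m^3 + 2*m^2 + 44*m - 42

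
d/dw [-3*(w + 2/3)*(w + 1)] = -6*w - 5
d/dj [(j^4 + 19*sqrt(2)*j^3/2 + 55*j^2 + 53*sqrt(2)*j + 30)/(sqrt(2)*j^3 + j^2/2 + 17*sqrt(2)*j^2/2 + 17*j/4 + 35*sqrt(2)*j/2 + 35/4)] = 2*((8*j^3 + 57*sqrt(2)*j^2 + 220*j + 106*sqrt(2))*(4*sqrt(2)*j^3 + 2*j^2 + 34*sqrt(2)*j^2 + 17*j + 70*sqrt(2)*j + 35) - (2*j^4 + 19*sqrt(2)*j^3 + 110*j^2 + 106*sqrt(2)*j + 60)*(12*sqrt(2)*j^2 + 4*j + 68*sqrt(2)*j + 17 + 70*sqrt(2)))/(4*sqrt(2)*j^3 + 2*j^2 + 34*sqrt(2)*j^2 + 17*j + 70*sqrt(2)*j + 35)^2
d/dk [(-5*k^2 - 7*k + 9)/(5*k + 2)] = (-25*k^2 - 20*k - 59)/(25*k^2 + 20*k + 4)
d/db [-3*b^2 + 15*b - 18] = 15 - 6*b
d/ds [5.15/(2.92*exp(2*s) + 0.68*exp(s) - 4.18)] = (-30.076*exp(s) - 3.502)*exp(s)/(2.92*exp(2*s) + 0.68*exp(s) - 4.18)^2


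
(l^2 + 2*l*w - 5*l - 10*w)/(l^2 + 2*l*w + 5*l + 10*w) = (l - 5)/(l + 5)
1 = 1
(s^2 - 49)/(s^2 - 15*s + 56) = (s + 7)/(s - 8)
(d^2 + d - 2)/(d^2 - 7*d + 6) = (d + 2)/(d - 6)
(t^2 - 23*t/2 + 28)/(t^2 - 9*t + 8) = (t - 7/2)/(t - 1)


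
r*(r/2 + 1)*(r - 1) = r^3/2 + r^2/2 - r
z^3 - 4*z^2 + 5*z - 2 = (z - 2)*(z - 1)^2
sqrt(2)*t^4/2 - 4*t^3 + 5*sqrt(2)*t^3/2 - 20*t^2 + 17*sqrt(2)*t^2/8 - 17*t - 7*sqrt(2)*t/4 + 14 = (t - 1/2)*(t + 7/2)*(t - 4*sqrt(2))*(sqrt(2)*t/2 + sqrt(2))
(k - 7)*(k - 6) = k^2 - 13*k + 42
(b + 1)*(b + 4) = b^2 + 5*b + 4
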